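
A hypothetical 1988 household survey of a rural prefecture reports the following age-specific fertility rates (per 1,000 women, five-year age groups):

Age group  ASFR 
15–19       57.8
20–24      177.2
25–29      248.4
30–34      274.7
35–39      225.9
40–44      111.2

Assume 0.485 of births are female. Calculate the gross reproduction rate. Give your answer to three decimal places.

Proportion female at birth = 0.485.
Sum of ASFRs = 57.8 + 177.2 + 248.4 + 274.7 + 225.9 + 111.2 = 1095.2
TFR = 5 × 1095.2 / 1000 = 5.476
GRR = 0.485 × 5.476 = 2.65586

2.656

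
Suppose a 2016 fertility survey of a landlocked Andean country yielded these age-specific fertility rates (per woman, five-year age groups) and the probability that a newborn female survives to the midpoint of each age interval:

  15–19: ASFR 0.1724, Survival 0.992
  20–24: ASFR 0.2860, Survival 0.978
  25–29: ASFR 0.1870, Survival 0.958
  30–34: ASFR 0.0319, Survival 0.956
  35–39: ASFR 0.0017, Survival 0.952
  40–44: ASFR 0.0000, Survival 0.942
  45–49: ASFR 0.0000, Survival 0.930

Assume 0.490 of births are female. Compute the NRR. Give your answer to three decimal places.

Proportion female at birth = 0.490.
Weighting each age-specific rate by interval width and survival:
  15–19: 5 × 0.1724 × 0.992 = 0.85510
  20–24: 5 × 0.2860 × 0.978 = 1.39854
  25–29: 5 × 0.1870 × 0.958 = 0.89573
  30–34: 5 × 0.0319 × 0.956 = 0.15248
  35–39: 5 × 0.0017 × 0.952 = 0.00809
  40–44: 5 × 0.0000 × 0.942 = 0.00000
  45–49: 5 × 0.0000 × 0.930 = 0.00000
Sum = 3.30994
NRR = 0.490 × 3.30994 = 1.62187
An NRR exceeding 1 indicates intrinsic growth under these rates.

1.622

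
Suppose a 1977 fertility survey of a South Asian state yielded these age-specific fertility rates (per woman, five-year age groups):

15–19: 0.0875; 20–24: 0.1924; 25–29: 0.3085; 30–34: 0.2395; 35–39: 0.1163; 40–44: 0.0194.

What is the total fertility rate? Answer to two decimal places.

4.82

Sum of ASFRs = 0.0875 + 0.1924 + 0.3085 + 0.2395 + 0.1163 + 0.0194 = 0.9636
TFR = 5 × 0.9636 = 4.818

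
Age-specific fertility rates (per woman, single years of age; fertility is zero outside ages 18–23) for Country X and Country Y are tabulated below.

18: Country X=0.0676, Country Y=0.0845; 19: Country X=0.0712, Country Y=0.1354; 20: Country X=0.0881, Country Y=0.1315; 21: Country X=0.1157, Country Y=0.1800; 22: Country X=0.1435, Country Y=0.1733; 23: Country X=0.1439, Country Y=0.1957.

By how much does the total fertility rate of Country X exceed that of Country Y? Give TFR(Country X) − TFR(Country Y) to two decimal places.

-0.27

Country X:
  Sum of ASFRs = 0.0676 + 0.0712 + 0.0881 + 0.1157 + 0.1435 + 0.1439 = 0.6300
  TFR = 0.63
Country Y:
  Sum of ASFRs = 0.0845 + 0.1354 + 0.1315 + 0.1800 + 0.1733 + 0.1957 = 0.9004
  TFR = 0.9004
Difference = 0.63 − 0.9004 = -0.2704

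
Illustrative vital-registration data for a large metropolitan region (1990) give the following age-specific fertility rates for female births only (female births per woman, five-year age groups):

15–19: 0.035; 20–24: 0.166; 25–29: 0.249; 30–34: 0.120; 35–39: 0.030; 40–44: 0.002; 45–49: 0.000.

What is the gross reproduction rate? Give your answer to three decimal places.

Sum of female ASFRs = 0.035 + 0.166 + 0.249 + 0.120 + 0.030 + 0.002 + 0.000 = 0.602
GRR = 5 × 0.602 = 3.01

3.010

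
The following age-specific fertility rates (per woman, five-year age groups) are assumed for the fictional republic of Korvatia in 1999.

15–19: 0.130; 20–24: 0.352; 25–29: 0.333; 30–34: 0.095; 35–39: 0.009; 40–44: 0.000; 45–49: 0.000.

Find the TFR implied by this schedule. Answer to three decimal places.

Sum of ASFRs = 0.130 + 0.352 + 0.333 + 0.095 + 0.009 + 0.000 + 0.000 = 0.919
TFR = 5 × 0.919 = 4.595

4.595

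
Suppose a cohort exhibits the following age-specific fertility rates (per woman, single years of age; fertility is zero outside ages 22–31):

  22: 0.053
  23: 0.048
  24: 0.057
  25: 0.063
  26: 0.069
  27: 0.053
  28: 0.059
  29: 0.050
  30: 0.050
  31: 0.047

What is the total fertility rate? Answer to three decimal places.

0.549

Sum of ASFRs = 0.053 + 0.048 + 0.057 + 0.063 + 0.069 + 0.053 + 0.059 + 0.050 + 0.050 + 0.047 = 0.549
TFR = 0.549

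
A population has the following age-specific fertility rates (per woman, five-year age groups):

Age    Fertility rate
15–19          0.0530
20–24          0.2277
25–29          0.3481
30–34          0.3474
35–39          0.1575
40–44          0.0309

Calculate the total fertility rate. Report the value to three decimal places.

Sum of ASFRs = 0.0530 + 0.2277 + 0.3481 + 0.3474 + 0.1575 + 0.0309 = 1.1646
TFR = 5 × 1.1646 = 5.823

5.823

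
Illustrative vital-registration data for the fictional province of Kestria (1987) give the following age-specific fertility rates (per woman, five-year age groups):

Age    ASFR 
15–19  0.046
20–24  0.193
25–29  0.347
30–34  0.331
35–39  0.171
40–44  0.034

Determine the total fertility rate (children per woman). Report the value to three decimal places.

5.610

Sum of ASFRs = 0.046 + 0.193 + 0.347 + 0.331 + 0.171 + 0.034 = 1.122
TFR = 5 × 1.122 = 5.61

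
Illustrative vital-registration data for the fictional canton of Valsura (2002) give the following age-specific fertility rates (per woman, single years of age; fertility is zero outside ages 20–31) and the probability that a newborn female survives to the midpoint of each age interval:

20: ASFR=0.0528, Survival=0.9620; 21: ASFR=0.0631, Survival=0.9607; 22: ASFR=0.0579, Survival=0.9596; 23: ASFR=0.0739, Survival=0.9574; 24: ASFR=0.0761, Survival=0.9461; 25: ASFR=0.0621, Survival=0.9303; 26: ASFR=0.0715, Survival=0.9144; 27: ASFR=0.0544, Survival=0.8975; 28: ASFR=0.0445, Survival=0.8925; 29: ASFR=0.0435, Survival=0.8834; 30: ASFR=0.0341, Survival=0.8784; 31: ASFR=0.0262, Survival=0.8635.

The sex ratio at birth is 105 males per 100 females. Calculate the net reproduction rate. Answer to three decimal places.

0.299

Proportion female at birth = 100 / (100 + 105) = 0.48780.
Per-age-group product (1 × ASFR × survival probability):
  20: 1 × 0.0528 × 0.9620 = 0.05079
  21: 1 × 0.0631 × 0.9607 = 0.06062
  22: 1 × 0.0579 × 0.9596 = 0.05556
  23: 1 × 0.0739 × 0.9574 = 0.07075
  24: 1 × 0.0761 × 0.9461 = 0.07200
  25: 1 × 0.0621 × 0.9303 = 0.05777
  26: 1 × 0.0715 × 0.9144 = 0.06538
  27: 1 × 0.0544 × 0.8975 = 0.04882
  28: 1 × 0.0445 × 0.8925 = 0.03972
  29: 1 × 0.0435 × 0.8834 = 0.03843
  30: 1 × 0.0341 × 0.8784 = 0.02995
  31: 1 × 0.0262 × 0.8635 = 0.02262
Sum = 0.61241
NRR = 0.48780 × 0.61241 = 0.29873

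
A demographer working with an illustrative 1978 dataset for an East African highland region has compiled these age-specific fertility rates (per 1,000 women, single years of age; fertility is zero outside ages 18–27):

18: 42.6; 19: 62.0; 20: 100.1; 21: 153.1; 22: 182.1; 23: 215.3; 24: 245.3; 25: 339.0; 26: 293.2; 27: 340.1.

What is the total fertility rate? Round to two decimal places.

1.97

Sum of ASFRs = 42.6 + 62.0 + 100.1 + 153.1 + 182.1 + 215.3 + 245.3 + 339.0 + 293.2 + 340.1 = 1972.8
TFR = 1972.8 / 1000 = 1.9728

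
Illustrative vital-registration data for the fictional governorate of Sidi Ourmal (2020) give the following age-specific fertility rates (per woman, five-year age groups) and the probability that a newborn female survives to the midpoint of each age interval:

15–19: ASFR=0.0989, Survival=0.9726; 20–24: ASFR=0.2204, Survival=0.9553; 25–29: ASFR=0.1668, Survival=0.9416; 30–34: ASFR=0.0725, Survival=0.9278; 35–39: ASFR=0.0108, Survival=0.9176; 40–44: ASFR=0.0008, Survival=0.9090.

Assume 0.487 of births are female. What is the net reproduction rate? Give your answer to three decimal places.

1.319

Proportion female at birth = 0.487.
Weighting each age-specific rate by interval width and survival:
  15–19: 5 × 0.0989 × 0.9726 = 0.48095
  20–24: 5 × 0.2204 × 0.9553 = 1.05274
  25–29: 5 × 0.1668 × 0.9416 = 0.78529
  30–34: 5 × 0.0725 × 0.9278 = 0.33633
  35–39: 5 × 0.0108 × 0.9176 = 0.04955
  40–44: 5 × 0.0008 × 0.9090 = 0.00364
Sum = 2.70850
NRR = 0.487 × 2.70850 = 1.31904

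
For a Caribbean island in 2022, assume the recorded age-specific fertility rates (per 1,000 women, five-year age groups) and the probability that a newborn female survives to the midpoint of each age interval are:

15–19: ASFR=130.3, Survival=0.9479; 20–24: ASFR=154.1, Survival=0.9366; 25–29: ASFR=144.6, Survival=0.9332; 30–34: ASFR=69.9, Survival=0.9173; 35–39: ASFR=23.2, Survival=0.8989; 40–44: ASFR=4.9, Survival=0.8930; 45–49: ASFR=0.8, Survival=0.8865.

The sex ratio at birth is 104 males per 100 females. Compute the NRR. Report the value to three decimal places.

Proportion female at birth = 100 / (100 + 104) = 0.49020.
Weighting each age-specific rate by interval width and survival:
  15–19: 5 × 130.3/1000 × 0.9479 = 0.61756
  20–24: 5 × 154.1/1000 × 0.9366 = 0.72165
  25–29: 5 × 144.6/1000 × 0.9332 = 0.67470
  30–34: 5 × 69.9/1000 × 0.9173 = 0.32060
  35–39: 5 × 23.2/1000 × 0.8989 = 0.10427
  40–44: 5 × 4.9/1000 × 0.8930 = 0.02188
  45–49: 5 × 0.8/1000 × 0.8865 = 0.00355
Sum = 2.46421
NRR = 0.49020 × 2.46421 = 1.20796
NRR > 1, so each generation more than replaces itself.

1.208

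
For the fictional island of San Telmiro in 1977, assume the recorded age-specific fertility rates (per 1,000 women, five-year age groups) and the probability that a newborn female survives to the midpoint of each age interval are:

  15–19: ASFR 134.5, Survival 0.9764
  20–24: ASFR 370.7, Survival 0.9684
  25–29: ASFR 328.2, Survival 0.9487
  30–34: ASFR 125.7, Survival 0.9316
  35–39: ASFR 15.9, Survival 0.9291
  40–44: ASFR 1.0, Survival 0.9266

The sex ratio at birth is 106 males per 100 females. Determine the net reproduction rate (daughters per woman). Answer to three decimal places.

Proportion female at birth = 100 / (100 + 106) = 0.48544.
Each age group contributes 5 × ASFR × survival:
  15–19: 5 × 134.5/1000 × 0.9764 = 0.65663
  20–24: 5 × 370.7/1000 × 0.9684 = 1.79493
  25–29: 5 × 328.2/1000 × 0.9487 = 1.55682
  30–34: 5 × 125.7/1000 × 0.9316 = 0.58551
  35–39: 5 × 15.9/1000 × 0.9291 = 0.07386
  40–44: 5 × 1.0/1000 × 0.9266 = 0.00463
Sum = 4.67238
NRR = 0.48544 × 4.67238 = 2.26816

2.268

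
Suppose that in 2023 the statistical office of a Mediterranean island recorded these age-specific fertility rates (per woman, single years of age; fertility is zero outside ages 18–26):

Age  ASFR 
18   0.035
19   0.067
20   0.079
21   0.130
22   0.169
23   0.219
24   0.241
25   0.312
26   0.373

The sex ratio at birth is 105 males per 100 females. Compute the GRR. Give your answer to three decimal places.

0.793

Proportion female at birth = 100 / (100 + 105) = 0.48780.
Sum of ASFRs = 0.035 + 0.067 + 0.079 + 0.130 + 0.169 + 0.219 + 0.241 + 0.312 + 0.373 = 1.625
TFR = 1.625
GRR = 0.48780 × 1.625 = 0.79268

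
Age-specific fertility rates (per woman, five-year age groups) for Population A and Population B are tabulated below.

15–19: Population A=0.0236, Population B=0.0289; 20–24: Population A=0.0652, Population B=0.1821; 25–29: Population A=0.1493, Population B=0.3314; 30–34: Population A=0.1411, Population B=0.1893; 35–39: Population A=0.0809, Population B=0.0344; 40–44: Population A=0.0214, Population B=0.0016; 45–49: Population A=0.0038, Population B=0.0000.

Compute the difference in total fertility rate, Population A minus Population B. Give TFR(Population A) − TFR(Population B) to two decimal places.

-1.41

Population A:
  Sum of ASFRs = 0.0236 + 0.0652 + 0.1493 + 0.1411 + 0.0809 + 0.0214 + 0.0038 = 0.4853
  TFR = 5 × 0.4853 = 2.4265
Population B:
  Sum of ASFRs = 0.0289 + 0.1821 + 0.3314 + 0.1893 + 0.0344 + 0.0016 + 0.0000 = 0.7677
  TFR = 5 × 0.7677 = 3.8385
Difference = 2.4265 − 3.8385 = -1.412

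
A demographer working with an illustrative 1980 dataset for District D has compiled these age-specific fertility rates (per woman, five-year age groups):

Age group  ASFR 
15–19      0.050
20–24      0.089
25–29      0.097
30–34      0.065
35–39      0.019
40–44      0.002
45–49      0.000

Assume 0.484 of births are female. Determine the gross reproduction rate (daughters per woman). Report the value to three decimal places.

Proportion female at birth = 0.484.
Sum of ASFRs = 0.050 + 0.089 + 0.097 + 0.065 + 0.019 + 0.002 + 0.000 = 0.322
TFR = 5 × 0.322 = 1.61
GRR = 0.484 × 1.61 = 0.77924

0.779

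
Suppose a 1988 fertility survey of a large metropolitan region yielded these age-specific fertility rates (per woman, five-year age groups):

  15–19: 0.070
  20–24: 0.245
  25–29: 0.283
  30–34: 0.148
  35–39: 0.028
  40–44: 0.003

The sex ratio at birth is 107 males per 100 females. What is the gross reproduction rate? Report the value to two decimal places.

Proportion female at birth = 100 / (100 + 107) = 0.48309.
Sum of ASFRs = 0.070 + 0.245 + 0.283 + 0.148 + 0.028 + 0.003 = 0.777
TFR = 5 × 0.777 = 3.885
GRR = 0.48309 × 3.885 = 1.87680

1.88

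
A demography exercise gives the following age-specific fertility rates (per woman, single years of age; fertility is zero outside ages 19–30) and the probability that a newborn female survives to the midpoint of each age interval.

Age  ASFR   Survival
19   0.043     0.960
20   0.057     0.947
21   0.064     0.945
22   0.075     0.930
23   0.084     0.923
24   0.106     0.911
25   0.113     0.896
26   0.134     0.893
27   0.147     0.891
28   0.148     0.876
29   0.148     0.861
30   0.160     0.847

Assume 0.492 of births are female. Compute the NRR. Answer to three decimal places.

0.563

Proportion female at birth = 0.492.
Weighting each age-specific rate by interval width and survival:
  19: 1 × 0.043 × 0.960 = 0.04128
  20: 1 × 0.057 × 0.947 = 0.05398
  21: 1 × 0.064 × 0.945 = 0.06048
  22: 1 × 0.075 × 0.930 = 0.06975
  23: 1 × 0.084 × 0.923 = 0.07753
  24: 1 × 0.106 × 0.911 = 0.09657
  25: 1 × 0.113 × 0.896 = 0.10125
  26: 1 × 0.134 × 0.893 = 0.11966
  27: 1 × 0.147 × 0.891 = 0.13098
  28: 1 × 0.148 × 0.876 = 0.12965
  29: 1 × 0.148 × 0.861 = 0.12743
  30: 1 × 0.160 × 0.847 = 0.13552
Sum = 1.14408
NRR = 0.492 × 1.14408 = 0.56289
An NRR under 1 implies long-run decline under these rates.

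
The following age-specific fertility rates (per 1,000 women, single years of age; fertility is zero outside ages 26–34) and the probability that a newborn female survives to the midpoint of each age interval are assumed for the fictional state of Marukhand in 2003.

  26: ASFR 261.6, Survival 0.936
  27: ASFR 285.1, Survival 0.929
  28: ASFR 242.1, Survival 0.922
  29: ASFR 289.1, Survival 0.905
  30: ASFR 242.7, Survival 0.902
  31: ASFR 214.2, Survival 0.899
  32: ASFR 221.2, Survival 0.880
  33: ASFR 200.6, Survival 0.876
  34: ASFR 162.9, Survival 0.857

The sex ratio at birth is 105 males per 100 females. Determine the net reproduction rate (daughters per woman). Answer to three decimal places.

Proportion female at birth = 100 / (100 + 105) = 0.48780.
Survival-weighted fertility by age (1·fₓ·Sₓ):
  26: 1 × 261.6/1000 × 0.936 = 0.24486
  27: 1 × 285.1/1000 × 0.929 = 0.26486
  28: 1 × 242.1/1000 × 0.922 = 0.22322
  29: 1 × 289.1/1000 × 0.905 = 0.26164
  30: 1 × 242.7/1000 × 0.902 = 0.21892
  31: 1 × 214.2/1000 × 0.899 = 0.19257
  32: 1 × 221.2/1000 × 0.880 = 0.19466
  33: 1 × 200.6/1000 × 0.876 = 0.17573
  34: 1 × 162.9/1000 × 0.857 = 0.13961
Sum = 1.91607
NRR = 0.48780 × 1.91607 = 0.93466

0.935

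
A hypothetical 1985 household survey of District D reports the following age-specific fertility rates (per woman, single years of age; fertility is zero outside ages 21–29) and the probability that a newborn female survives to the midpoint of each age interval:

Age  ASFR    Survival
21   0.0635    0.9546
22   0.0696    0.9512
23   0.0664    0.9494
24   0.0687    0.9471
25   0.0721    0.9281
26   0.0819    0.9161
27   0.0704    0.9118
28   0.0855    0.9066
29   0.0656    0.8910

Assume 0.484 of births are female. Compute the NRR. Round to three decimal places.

0.289

Proportion female at birth = 0.484.
Weighting each age-specific rate by interval width and survival:
  21: 1 × 0.0635 × 0.9546 = 0.06062
  22: 1 × 0.0696 × 0.9512 = 0.06620
  23: 1 × 0.0664 × 0.9494 = 0.06304
  24: 1 × 0.0687 × 0.9471 = 0.06507
  25: 1 × 0.0721 × 0.9281 = 0.06692
  26: 1 × 0.0819 × 0.9161 = 0.07503
  27: 1 × 0.0704 × 0.9118 = 0.06419
  28: 1 × 0.0855 × 0.9066 = 0.07751
  29: 1 × 0.0656 × 0.8910 = 0.05845
Sum = 0.59703
NRR = 0.484 × 0.59703 = 0.28896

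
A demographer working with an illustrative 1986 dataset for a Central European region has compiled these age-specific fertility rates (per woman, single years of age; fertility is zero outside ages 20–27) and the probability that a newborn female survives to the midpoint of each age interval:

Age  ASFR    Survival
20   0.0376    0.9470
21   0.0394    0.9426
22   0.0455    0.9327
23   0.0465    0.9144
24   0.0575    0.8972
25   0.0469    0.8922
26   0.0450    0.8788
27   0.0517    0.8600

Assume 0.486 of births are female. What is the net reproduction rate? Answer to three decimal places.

0.163

Proportion female at birth = 0.486.
Per-age-group product (1 × ASFR × survival probability):
  20: 1 × 0.0376 × 0.9470 = 0.03561
  21: 1 × 0.0394 × 0.9426 = 0.03714
  22: 1 × 0.0455 × 0.9327 = 0.04244
  23: 1 × 0.0465 × 0.9144 = 0.04252
  24: 1 × 0.0575 × 0.8972 = 0.05159
  25: 1 × 0.0469 × 0.8922 = 0.04184
  26: 1 × 0.0450 × 0.8788 = 0.03955
  27: 1 × 0.0517 × 0.8600 = 0.04446
Sum = 0.33515
NRR = 0.486 × 0.33515 = 0.16288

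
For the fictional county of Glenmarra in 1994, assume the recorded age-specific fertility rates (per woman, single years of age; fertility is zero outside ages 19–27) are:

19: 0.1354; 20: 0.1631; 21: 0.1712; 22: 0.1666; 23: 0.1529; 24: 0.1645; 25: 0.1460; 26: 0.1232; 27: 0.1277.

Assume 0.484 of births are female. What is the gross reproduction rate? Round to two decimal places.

Proportion female at birth = 0.484.
Sum of ASFRs = 0.1354 + 0.1631 + 0.1712 + 0.1666 + 0.1529 + 0.1645 + 0.1460 + 0.1232 + 0.1277 = 1.3506
TFR = 1.3506
GRR = 0.484 × 1.3506 = 0.65369

0.65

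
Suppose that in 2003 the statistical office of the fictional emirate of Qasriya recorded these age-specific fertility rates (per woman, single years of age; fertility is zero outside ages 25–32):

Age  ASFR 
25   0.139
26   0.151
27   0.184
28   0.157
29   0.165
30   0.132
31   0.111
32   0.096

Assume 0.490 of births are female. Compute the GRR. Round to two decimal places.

Proportion female at birth = 0.490.
Sum of ASFRs = 0.139 + 0.151 + 0.184 + 0.157 + 0.165 + 0.132 + 0.111 + 0.096 = 1.135
TFR = 1.135
GRR = 0.490 × 1.135 = 0.55615

0.56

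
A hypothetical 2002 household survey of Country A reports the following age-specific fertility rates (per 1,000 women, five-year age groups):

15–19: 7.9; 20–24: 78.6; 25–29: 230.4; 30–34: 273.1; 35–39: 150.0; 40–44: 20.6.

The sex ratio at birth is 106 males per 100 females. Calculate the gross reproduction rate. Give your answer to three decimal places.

Proportion female at birth = 100 / (100 + 106) = 0.48544.
Sum of ASFRs = 7.9 + 78.6 + 230.4 + 273.1 + 150.0 + 20.6 = 760.6
TFR = 5 × 760.6 / 1000 = 3.803
GRR = 0.48544 × 3.803 = 1.84613

1.846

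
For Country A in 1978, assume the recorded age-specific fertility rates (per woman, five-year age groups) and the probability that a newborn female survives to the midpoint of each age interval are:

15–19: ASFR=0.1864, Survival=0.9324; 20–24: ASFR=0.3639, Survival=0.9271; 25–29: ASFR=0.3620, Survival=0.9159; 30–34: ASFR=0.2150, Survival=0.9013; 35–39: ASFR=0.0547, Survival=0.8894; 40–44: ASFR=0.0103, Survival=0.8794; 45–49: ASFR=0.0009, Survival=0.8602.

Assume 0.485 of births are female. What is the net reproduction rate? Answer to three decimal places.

Proportion female at birth = 0.485.
Each age group contributes 5 × ASFR × survival:
  15–19: 5 × 0.1864 × 0.9324 = 0.86900
  20–24: 5 × 0.3639 × 0.9271 = 1.68686
  25–29: 5 × 0.3620 × 0.9159 = 1.65778
  30–34: 5 × 0.2150 × 0.9013 = 0.96890
  35–39: 5 × 0.0547 × 0.8894 = 0.24325
  40–44: 5 × 0.0103 × 0.8794 = 0.04529
  45–49: 5 × 0.0009 × 0.8602 = 0.00387
Sum = 5.47495
NRR = 0.485 × 5.47495 = 2.65535

2.655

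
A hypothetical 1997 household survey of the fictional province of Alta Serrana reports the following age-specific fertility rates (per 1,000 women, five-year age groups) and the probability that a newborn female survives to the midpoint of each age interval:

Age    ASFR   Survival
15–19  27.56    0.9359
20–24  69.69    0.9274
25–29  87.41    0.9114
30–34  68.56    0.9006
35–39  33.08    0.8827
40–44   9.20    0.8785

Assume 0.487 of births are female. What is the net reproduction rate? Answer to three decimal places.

Proportion female at birth = 0.487.
Survival-weighted fertility by age (5·fₓ·Sₓ):
  15–19: 5 × 27.56/1000 × 0.9359 = 0.12897
  20–24: 5 × 69.69/1000 × 0.9274 = 0.32315
  25–29: 5 × 87.41/1000 × 0.9114 = 0.39833
  30–34: 5 × 68.56/1000 × 0.9006 = 0.30873
  35–39: 5 × 33.08/1000 × 0.8827 = 0.14600
  40–44: 5 × 9.20/1000 × 0.8785 = 0.04041
Sum = 1.34559
NRR = 0.487 × 1.34559 = 0.65530

0.655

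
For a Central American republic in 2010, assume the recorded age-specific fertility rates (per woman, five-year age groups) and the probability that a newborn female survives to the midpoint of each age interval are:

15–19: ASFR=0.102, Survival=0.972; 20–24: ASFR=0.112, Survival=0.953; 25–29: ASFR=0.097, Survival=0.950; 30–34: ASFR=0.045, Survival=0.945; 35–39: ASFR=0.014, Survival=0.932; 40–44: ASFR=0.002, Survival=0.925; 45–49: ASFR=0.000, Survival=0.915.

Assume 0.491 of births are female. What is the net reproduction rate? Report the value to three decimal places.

Proportion female at birth = 0.491.
Weighting each age-specific rate by interval width and survival:
  15–19: 5 × 0.102 × 0.972 = 0.49572
  20–24: 5 × 0.112 × 0.953 = 0.53368
  25–29: 5 × 0.097 × 0.950 = 0.46075
  30–34: 5 × 0.045 × 0.945 = 0.21263
  35–39: 5 × 0.014 × 0.932 = 0.06524
  40–44: 5 × 0.002 × 0.925 = 0.00925
  45–49: 5 × 0.000 × 0.915 = 0.00000
Sum = 1.77727
NRR = 0.491 × 1.77727 = 0.87264

0.873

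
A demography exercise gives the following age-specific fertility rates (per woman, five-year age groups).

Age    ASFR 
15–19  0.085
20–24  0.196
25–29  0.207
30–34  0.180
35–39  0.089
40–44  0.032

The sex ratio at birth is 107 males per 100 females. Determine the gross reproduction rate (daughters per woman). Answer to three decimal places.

1.906

Proportion female at birth = 100 / (100 + 107) = 0.48309.
Sum of ASFRs = 0.085 + 0.196 + 0.207 + 0.180 + 0.089 + 0.032 = 0.789
TFR = 5 × 0.789 = 3.945
GRR = 0.48309 × 3.945 = 1.90579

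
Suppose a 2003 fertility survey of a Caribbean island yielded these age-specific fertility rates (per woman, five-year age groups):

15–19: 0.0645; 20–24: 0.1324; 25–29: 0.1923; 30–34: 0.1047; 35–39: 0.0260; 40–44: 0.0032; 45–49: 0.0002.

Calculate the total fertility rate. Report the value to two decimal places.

2.62

Sum of ASFRs = 0.0645 + 0.1324 + 0.1923 + 0.1047 + 0.0260 + 0.0032 + 0.0002 = 0.5233
TFR = 5 × 0.5233 = 2.6165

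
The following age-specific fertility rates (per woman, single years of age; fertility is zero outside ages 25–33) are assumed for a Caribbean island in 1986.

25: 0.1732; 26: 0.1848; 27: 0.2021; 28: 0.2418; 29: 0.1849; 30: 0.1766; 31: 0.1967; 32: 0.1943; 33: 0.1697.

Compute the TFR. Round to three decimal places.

Sum of ASFRs = 0.1732 + 0.1848 + 0.2021 + 0.2418 + 0.1849 + 0.1766 + 0.1967 + 0.1943 + 0.1697 = 1.7241
TFR = 1.7241

1.724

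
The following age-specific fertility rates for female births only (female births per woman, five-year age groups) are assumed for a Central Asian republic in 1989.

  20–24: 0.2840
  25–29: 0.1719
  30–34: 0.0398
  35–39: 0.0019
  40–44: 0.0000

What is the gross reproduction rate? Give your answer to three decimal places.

2.488

Sum of female ASFRs = 0.2840 + 0.1719 + 0.0398 + 0.0019 + 0.0000 = 0.4976
GRR = 5 × 0.4976 = 2.488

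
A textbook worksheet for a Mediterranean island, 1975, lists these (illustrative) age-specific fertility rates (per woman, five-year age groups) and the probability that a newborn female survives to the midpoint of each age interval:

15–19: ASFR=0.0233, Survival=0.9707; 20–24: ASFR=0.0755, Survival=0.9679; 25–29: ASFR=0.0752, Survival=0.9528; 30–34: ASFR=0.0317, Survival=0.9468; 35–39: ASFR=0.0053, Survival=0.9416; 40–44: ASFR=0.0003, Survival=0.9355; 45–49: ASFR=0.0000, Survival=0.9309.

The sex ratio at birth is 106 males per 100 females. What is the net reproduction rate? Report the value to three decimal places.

Proportion female at birth = 100 / (100 + 106) = 0.48544.
Survival-weighted fertility by age (5·fₓ·Sₓ):
  15–19: 5 × 0.0233 × 0.9707 = 0.11309
  20–24: 5 × 0.0755 × 0.9679 = 0.36538
  25–29: 5 × 0.0752 × 0.9528 = 0.35825
  30–34: 5 × 0.0317 × 0.9468 = 0.15007
  35–39: 5 × 0.0053 × 0.9416 = 0.02495
  40–44: 5 × 0.0003 × 0.9355 = 0.00140
  45–49: 5 × 0.0000 × 0.9309 = 0.00000
Sum = 1.01314
NRR = 0.48544 × 1.01314 = 0.49182

0.492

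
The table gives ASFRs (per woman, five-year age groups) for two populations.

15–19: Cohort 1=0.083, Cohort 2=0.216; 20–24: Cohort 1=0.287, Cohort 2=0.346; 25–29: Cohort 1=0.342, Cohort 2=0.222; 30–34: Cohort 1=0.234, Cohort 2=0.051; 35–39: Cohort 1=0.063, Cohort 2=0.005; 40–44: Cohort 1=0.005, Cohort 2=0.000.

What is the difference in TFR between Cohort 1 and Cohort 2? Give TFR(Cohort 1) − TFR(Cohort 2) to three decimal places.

0.870

Cohort 1:
  Sum of ASFRs = 0.083 + 0.287 + 0.342 + 0.234 + 0.063 + 0.005 = 1.014
  TFR = 5 × 1.014 = 5.07
Cohort 2:
  Sum of ASFRs = 0.216 + 0.346 + 0.222 + 0.051 + 0.005 + 0.000 = 0.840
  TFR = 5 × 0.840 = 4.2
Difference = 5.07 − 4.2 = 0.87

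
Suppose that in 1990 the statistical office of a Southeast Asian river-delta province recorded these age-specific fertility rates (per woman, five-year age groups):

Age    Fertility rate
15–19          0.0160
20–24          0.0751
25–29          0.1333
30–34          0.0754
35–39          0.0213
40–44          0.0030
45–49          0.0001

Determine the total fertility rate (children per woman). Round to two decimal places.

Sum of ASFRs = 0.0160 + 0.0751 + 0.1333 + 0.0754 + 0.0213 + 0.0030 + 0.0001 = 0.3242
TFR = 5 × 0.3242 = 1.621

1.62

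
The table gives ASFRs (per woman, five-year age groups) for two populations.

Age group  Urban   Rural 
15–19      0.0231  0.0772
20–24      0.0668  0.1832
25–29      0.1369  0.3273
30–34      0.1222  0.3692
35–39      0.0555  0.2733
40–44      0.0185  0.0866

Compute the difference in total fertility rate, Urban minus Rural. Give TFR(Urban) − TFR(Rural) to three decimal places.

Urban:
  Sum of ASFRs = 0.0231 + 0.0668 + 0.1369 + 0.1222 + 0.0555 + 0.0185 = 0.4230
  TFR = 5 × 0.4230 = 2.115
Rural:
  Sum of ASFRs = 0.0772 + 0.1832 + 0.3273 + 0.3692 + 0.2733 + 0.0866 = 1.3168
  TFR = 5 × 1.3168 = 6.584
Difference = 2.115 − 6.584 = -4.469

-4.469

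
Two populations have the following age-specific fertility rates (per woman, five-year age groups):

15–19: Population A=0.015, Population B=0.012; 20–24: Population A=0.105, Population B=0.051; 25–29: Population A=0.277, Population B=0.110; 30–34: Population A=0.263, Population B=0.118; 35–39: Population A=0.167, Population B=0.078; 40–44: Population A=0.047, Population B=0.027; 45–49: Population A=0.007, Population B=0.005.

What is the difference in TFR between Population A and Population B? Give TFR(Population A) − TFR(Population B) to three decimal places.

2.400

Population A:
  Sum of ASFRs = 0.015 + 0.105 + 0.277 + 0.263 + 0.167 + 0.047 + 0.007 = 0.881
  TFR = 5 × 0.881 = 4.405
Population B:
  Sum of ASFRs = 0.012 + 0.051 + 0.110 + 0.118 + 0.078 + 0.027 + 0.005 = 0.401
  TFR = 5 × 0.401 = 2.005
Difference = 4.405 − 2.005 = 2.4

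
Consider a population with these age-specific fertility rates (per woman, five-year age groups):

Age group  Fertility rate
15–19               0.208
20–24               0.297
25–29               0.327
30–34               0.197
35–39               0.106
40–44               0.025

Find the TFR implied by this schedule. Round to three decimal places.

Sum of ASFRs = 0.208 + 0.297 + 0.327 + 0.197 + 0.106 + 0.025 = 1.160
TFR = 5 × 1.160 = 5.8

5.800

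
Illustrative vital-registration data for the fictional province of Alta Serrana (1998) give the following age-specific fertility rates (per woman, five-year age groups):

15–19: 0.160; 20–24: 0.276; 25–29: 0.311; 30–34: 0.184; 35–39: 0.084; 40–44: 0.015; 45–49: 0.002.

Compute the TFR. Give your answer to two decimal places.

Sum of ASFRs = 0.160 + 0.276 + 0.311 + 0.184 + 0.084 + 0.015 + 0.002 = 1.032
TFR = 5 × 1.032 = 5.16

5.16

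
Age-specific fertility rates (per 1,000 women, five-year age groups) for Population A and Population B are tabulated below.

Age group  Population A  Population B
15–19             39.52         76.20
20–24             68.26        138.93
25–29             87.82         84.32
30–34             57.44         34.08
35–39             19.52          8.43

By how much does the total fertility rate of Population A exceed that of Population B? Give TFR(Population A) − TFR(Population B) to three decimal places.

-0.347

Population A:
  Sum of ASFRs = 39.52 + 68.26 + 87.82 + 57.44 + 19.52 = 272.56
  TFR = 5 × 272.56 / 1000 = 1.3628
Population B:
  Sum of ASFRs = 76.20 + 138.93 + 84.32 + 34.08 + 8.43 = 341.96
  TFR = 5 × 341.96 / 1000 = 1.7098
Difference = 1.3628 − 1.7098 = -0.347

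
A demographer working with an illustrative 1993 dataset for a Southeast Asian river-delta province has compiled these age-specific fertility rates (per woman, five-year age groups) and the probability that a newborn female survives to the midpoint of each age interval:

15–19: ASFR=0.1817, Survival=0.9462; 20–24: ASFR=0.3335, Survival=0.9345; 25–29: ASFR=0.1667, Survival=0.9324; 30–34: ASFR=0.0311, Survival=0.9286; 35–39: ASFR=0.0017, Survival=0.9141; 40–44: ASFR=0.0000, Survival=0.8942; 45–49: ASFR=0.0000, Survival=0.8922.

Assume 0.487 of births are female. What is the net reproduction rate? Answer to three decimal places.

1.630

Proportion female at birth = 0.487.
Per-age-group product (5 × ASFR × survival probability):
  15–19: 5 × 0.1817 × 0.9462 = 0.85962
  20–24: 5 × 0.3335 × 0.9345 = 1.55828
  25–29: 5 × 0.1667 × 0.9324 = 0.77716
  30–34: 5 × 0.0311 × 0.9286 = 0.14440
  35–39: 5 × 0.0017 × 0.9141 = 0.00777
  40–44: 5 × 0.0000 × 0.8942 = 0.00000
  45–49: 5 × 0.0000 × 0.8922 = 0.00000
Sum = 3.34723
NRR = 0.487 × 3.34723 = 1.63010
NRR > 1, so each generation more than replaces itself.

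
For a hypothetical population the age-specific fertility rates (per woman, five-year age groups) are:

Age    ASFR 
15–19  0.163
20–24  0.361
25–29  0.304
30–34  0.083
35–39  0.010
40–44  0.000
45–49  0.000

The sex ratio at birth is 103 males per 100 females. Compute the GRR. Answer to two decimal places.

Proportion female at birth = 100 / (100 + 103) = 0.49261.
Sum of ASFRs = 0.163 + 0.361 + 0.304 + 0.083 + 0.010 + 0.000 + 0.000 = 0.921
TFR = 5 × 0.921 = 4.605
GRR = 0.49261 × 4.605 = 2.26847

2.27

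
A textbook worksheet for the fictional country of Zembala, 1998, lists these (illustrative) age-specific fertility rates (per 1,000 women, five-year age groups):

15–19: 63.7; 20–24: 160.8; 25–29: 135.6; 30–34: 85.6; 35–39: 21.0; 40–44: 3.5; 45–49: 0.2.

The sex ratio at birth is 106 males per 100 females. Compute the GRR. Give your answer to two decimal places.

Proportion female at birth = 100 / (100 + 106) = 0.48544.
Sum of ASFRs = 63.7 + 160.8 + 135.6 + 85.6 + 21.0 + 3.5 + 0.2 = 470.4
TFR = 5 × 470.4 / 1000 = 2.352
GRR = 0.48544 × 2.352 = 1.14175

1.14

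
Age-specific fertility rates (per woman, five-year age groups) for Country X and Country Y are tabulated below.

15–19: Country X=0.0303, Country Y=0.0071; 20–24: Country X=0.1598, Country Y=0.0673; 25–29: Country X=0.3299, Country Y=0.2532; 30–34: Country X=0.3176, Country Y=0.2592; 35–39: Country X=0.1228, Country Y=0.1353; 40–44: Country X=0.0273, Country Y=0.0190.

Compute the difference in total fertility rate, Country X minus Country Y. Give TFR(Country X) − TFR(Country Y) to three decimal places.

Country X:
  Sum of ASFRs = 0.0303 + 0.1598 + 0.3299 + 0.3176 + 0.1228 + 0.0273 = 0.9877
  TFR = 5 × 0.9877 = 4.9385
Country Y:
  Sum of ASFRs = 0.0071 + 0.0673 + 0.2532 + 0.2592 + 0.1353 + 0.0190 = 0.7411
  TFR = 5 × 0.7411 = 3.7055
Difference = 4.9385 − 3.7055 = 1.233

1.233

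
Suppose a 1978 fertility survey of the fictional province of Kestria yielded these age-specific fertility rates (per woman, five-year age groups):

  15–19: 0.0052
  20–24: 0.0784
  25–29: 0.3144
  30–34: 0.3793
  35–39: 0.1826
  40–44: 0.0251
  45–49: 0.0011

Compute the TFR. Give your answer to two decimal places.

4.93

Sum of ASFRs = 0.0052 + 0.0784 + 0.3144 + 0.3793 + 0.1826 + 0.0251 + 0.0011 = 0.9861
TFR = 5 × 0.9861 = 4.9305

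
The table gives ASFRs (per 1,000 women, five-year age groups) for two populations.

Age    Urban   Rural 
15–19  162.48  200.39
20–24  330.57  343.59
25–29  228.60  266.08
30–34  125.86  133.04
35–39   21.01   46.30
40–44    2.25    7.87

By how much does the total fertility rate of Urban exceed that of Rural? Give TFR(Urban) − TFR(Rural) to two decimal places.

-0.63

Urban:
  Sum of ASFRs = 162.48 + 330.57 + 228.60 + 125.86 + 21.01 + 2.25 = 870.77
  TFR = 5 × 870.77 / 1000 = 4.35385
Rural:
  Sum of ASFRs = 200.39 + 343.59 + 266.08 + 133.04 + 46.30 + 7.87 = 997.27
  TFR = 5 × 997.27 / 1000 = 4.98635
Difference = 4.35385 − 4.98635 = -0.6325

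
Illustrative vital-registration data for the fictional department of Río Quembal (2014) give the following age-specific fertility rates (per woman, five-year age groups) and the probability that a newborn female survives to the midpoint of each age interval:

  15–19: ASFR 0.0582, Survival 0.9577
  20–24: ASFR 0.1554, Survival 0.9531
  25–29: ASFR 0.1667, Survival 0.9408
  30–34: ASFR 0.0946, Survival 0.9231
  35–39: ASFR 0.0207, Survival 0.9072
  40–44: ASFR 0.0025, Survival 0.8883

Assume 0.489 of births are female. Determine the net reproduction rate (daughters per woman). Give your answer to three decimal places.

1.147

Proportion female at birth = 0.489.
Survival-weighted fertility by age (5·fₓ·Sₓ):
  15–19: 5 × 0.0582 × 0.9577 = 0.27869
  20–24: 5 × 0.1554 × 0.9531 = 0.74056
  25–29: 5 × 0.1667 × 0.9408 = 0.78416
  30–34: 5 × 0.0946 × 0.9231 = 0.43663
  35–39: 5 × 0.0207 × 0.9072 = 0.09390
  40–44: 5 × 0.0025 × 0.8883 = 0.01110
Sum = 2.34504
NRR = 0.489 × 2.34504 = 1.14672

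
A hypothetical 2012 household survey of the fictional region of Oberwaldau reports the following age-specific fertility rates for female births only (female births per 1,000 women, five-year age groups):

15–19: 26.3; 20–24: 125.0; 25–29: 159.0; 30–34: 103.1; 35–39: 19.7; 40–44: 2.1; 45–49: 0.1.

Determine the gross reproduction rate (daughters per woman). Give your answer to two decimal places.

Sum of female ASFRs = 26.3 + 125.0 + 159.0 + 103.1 + 19.7 + 2.1 + 0.1 = 435.3
GRR = 5 × 435.3 / 1000 = 2.1765

2.18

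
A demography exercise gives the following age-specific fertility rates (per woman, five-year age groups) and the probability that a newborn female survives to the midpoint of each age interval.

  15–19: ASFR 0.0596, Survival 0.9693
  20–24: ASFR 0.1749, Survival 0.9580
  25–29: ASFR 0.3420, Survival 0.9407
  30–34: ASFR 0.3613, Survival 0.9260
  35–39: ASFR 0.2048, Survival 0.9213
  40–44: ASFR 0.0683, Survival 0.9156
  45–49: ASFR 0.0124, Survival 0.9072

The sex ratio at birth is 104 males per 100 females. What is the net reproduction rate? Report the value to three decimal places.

Proportion female at birth = 100 / (100 + 104) = 0.49020.
Per-age-group product (5 × ASFR × survival probability):
  15–19: 5 × 0.0596 × 0.9693 = 0.28885
  20–24: 5 × 0.1749 × 0.9580 = 0.83777
  25–29: 5 × 0.3420 × 0.9407 = 1.60860
  30–34: 5 × 0.3613 × 0.9260 = 1.67282
  35–39: 5 × 0.2048 × 0.9213 = 0.94341
  40–44: 5 × 0.0683 × 0.9156 = 0.31268
  45–49: 5 × 0.0124 × 0.9072 = 0.05625
Sum = 5.72038
NRR = 0.49020 × 5.72038 = 2.80413

2.804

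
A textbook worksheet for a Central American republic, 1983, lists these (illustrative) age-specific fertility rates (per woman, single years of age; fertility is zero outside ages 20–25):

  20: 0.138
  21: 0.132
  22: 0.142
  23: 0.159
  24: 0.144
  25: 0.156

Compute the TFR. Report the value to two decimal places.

0.87

Sum of ASFRs = 0.138 + 0.132 + 0.142 + 0.159 + 0.144 + 0.156 = 0.871
TFR = 0.871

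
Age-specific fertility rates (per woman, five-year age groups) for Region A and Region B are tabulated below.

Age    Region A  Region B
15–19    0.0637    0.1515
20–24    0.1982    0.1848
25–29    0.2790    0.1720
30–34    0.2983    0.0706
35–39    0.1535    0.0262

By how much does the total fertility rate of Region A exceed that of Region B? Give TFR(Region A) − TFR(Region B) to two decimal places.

Region A:
  Sum of ASFRs = 0.0637 + 0.1982 + 0.2790 + 0.2983 + 0.1535 = 0.9927
  TFR = 5 × 0.9927 = 4.9635
Region B:
  Sum of ASFRs = 0.1515 + 0.1848 + 0.1720 + 0.0706 + 0.0262 = 0.6051
  TFR = 5 × 0.6051 = 3.0255
Difference = 4.9635 − 3.0255 = 1.938

1.94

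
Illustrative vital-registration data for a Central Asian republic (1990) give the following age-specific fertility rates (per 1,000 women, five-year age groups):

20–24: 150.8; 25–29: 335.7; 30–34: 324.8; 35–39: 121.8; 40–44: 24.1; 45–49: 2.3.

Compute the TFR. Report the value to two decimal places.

4.80

Sum of ASFRs = 150.8 + 335.7 + 324.8 + 121.8 + 24.1 + 2.3 = 959.5
TFR = 5 × 959.5 / 1000 = 4.7975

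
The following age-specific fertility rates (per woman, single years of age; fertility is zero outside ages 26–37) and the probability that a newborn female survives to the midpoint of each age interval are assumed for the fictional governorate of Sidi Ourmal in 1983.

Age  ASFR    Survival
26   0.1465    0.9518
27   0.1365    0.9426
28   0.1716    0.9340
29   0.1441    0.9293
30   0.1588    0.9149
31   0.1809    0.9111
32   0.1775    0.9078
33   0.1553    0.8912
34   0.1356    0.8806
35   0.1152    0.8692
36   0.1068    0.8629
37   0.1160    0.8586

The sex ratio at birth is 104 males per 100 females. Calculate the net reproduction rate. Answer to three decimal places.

0.776

Proportion female at birth = 100 / (100 + 104) = 0.49020.
Per-age-group product (1 × ASFR × survival probability):
  26: 1 × 0.1465 × 0.9518 = 0.13944
  27: 1 × 0.1365 × 0.9426 = 0.12866
  28: 1 × 0.1716 × 0.9340 = 0.16027
  29: 1 × 0.1441 × 0.9293 = 0.13391
  30: 1 × 0.1588 × 0.9149 = 0.14529
  31: 1 × 0.1809 × 0.9111 = 0.16482
  32: 1 × 0.1775 × 0.9078 = 0.16113
  33: 1 × 0.1553 × 0.8912 = 0.13840
  34: 1 × 0.1356 × 0.8806 = 0.11941
  35: 1 × 0.1152 × 0.8692 = 0.10013
  36: 1 × 0.1068 × 0.8629 = 0.09216
  37: 1 × 0.1160 × 0.8586 = 0.09960
Sum = 1.58322
NRR = 0.49020 × 1.58322 = 0.77609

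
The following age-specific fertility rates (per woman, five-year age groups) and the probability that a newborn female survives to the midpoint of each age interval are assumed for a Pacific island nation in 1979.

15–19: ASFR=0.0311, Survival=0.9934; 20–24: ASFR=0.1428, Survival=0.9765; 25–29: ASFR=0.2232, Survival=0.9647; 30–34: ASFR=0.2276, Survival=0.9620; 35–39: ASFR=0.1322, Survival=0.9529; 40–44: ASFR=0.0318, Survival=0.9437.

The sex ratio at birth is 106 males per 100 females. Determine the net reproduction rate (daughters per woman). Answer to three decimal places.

Proportion female at birth = 100 / (100 + 106) = 0.48544.
Survival-weighted fertility by age (5·fₓ·Sₓ):
  15–19: 5 × 0.0311 × 0.9934 = 0.15447
  20–24: 5 × 0.1428 × 0.9765 = 0.69722
  25–29: 5 × 0.2232 × 0.9647 = 1.07661
  30–34: 5 × 0.2276 × 0.9620 = 1.09476
  35–39: 5 × 0.1322 × 0.9529 = 0.62987
  40–44: 5 × 0.0318 × 0.9437 = 0.15005
Sum = 3.80298
NRR = 0.48544 × 3.80298 = 1.84612
NRR > 1, so each generation more than replaces itself.

1.846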